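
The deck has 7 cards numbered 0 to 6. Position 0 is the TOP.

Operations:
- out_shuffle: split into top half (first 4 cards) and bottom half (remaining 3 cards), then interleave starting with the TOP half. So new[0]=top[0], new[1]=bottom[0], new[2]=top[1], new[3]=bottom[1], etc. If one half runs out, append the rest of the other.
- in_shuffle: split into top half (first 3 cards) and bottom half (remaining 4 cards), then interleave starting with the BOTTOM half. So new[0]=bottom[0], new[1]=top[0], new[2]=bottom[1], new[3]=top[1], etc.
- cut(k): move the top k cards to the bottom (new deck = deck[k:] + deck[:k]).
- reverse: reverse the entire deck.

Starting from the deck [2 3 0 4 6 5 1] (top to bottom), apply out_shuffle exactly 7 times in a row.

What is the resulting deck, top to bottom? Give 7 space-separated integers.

Answer: 2 6 3 5 0 1 4

Derivation:
After op 1 (out_shuffle): [2 6 3 5 0 1 4]
After op 2 (out_shuffle): [2 0 6 1 3 4 5]
After op 3 (out_shuffle): [2 3 0 4 6 5 1]
After op 4 (out_shuffle): [2 6 3 5 0 1 4]
After op 5 (out_shuffle): [2 0 6 1 3 4 5]
After op 6 (out_shuffle): [2 3 0 4 6 5 1]
After op 7 (out_shuffle): [2 6 3 5 0 1 4]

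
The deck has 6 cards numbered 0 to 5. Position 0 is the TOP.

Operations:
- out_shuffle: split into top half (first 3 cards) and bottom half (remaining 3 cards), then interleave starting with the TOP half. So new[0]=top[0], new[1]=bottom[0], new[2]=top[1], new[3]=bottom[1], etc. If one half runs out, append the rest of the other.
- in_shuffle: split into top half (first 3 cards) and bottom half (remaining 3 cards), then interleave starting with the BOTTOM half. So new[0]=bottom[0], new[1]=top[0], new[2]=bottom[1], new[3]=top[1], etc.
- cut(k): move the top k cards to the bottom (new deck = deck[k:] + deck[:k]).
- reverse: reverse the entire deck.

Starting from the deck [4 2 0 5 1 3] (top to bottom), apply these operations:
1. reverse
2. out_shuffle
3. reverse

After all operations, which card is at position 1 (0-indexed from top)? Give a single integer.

Answer: 5

Derivation:
After op 1 (reverse): [3 1 5 0 2 4]
After op 2 (out_shuffle): [3 0 1 2 5 4]
After op 3 (reverse): [4 5 2 1 0 3]
Position 1: card 5.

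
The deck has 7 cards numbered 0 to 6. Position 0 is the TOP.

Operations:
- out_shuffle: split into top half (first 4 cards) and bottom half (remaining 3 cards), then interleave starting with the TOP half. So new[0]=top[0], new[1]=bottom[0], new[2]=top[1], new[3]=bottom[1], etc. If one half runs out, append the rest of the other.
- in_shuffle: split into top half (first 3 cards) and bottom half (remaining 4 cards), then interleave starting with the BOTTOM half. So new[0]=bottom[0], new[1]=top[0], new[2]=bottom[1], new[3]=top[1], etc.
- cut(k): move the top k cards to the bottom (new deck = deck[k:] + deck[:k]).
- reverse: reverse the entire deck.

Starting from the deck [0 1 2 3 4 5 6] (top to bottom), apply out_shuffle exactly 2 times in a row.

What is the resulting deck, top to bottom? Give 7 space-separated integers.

Answer: 0 2 4 6 1 3 5

Derivation:
After op 1 (out_shuffle): [0 4 1 5 2 6 3]
After op 2 (out_shuffle): [0 2 4 6 1 3 5]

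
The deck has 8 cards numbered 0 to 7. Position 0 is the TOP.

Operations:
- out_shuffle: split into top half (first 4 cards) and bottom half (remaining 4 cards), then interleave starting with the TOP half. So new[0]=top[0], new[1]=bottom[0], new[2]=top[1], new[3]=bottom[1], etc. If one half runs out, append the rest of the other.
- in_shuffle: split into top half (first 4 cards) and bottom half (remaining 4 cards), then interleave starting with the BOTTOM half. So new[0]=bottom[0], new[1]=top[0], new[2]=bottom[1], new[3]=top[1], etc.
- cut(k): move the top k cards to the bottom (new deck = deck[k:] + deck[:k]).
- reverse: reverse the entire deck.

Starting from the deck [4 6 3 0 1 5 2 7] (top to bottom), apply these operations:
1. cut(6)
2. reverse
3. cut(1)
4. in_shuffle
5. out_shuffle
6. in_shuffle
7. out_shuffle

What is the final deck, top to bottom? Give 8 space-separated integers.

Answer: 7 0 4 1 5 6 2 3

Derivation:
After op 1 (cut(6)): [2 7 4 6 3 0 1 5]
After op 2 (reverse): [5 1 0 3 6 4 7 2]
After op 3 (cut(1)): [1 0 3 6 4 7 2 5]
After op 4 (in_shuffle): [4 1 7 0 2 3 5 6]
After op 5 (out_shuffle): [4 2 1 3 7 5 0 6]
After op 6 (in_shuffle): [7 4 5 2 0 1 6 3]
After op 7 (out_shuffle): [7 0 4 1 5 6 2 3]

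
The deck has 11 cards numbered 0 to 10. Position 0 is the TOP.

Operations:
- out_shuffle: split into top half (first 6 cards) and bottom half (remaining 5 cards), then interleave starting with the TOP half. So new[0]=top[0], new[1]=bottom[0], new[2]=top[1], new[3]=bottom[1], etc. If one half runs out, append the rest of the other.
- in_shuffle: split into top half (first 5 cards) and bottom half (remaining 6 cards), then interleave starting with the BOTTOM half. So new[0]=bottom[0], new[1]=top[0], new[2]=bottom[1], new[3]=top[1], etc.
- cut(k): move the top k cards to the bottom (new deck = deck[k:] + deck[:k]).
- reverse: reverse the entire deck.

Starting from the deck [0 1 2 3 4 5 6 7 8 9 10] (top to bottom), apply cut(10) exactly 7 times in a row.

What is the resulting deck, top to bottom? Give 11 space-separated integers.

Answer: 4 5 6 7 8 9 10 0 1 2 3

Derivation:
After op 1 (cut(10)): [10 0 1 2 3 4 5 6 7 8 9]
After op 2 (cut(10)): [9 10 0 1 2 3 4 5 6 7 8]
After op 3 (cut(10)): [8 9 10 0 1 2 3 4 5 6 7]
After op 4 (cut(10)): [7 8 9 10 0 1 2 3 4 5 6]
After op 5 (cut(10)): [6 7 8 9 10 0 1 2 3 4 5]
After op 6 (cut(10)): [5 6 7 8 9 10 0 1 2 3 4]
After op 7 (cut(10)): [4 5 6 7 8 9 10 0 1 2 3]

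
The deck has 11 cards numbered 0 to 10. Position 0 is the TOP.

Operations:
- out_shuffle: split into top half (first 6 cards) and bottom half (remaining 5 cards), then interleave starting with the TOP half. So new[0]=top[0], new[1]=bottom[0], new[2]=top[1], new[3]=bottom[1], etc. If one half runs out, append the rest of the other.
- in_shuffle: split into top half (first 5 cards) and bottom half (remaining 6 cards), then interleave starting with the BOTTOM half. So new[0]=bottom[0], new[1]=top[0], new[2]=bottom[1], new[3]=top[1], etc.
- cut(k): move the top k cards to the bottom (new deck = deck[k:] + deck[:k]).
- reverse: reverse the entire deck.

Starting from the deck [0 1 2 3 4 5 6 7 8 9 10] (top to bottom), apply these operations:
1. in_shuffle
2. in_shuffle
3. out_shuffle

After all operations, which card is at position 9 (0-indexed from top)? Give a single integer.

Answer: 10

Derivation:
After op 1 (in_shuffle): [5 0 6 1 7 2 8 3 9 4 10]
After op 2 (in_shuffle): [2 5 8 0 3 6 9 1 4 7 10]
After op 3 (out_shuffle): [2 9 5 1 8 4 0 7 3 10 6]
Position 9: card 10.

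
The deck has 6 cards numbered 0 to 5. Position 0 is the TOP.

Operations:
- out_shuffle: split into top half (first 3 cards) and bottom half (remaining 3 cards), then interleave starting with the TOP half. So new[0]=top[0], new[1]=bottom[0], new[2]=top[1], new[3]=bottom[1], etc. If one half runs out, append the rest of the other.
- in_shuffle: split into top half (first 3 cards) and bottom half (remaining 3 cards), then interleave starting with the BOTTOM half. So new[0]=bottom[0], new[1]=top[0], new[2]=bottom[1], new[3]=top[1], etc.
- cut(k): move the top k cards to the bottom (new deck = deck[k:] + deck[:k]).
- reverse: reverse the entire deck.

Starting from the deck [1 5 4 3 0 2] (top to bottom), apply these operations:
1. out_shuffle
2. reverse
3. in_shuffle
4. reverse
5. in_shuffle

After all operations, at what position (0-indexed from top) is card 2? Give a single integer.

After op 1 (out_shuffle): [1 3 5 0 4 2]
After op 2 (reverse): [2 4 0 5 3 1]
After op 3 (in_shuffle): [5 2 3 4 1 0]
After op 4 (reverse): [0 1 4 3 2 5]
After op 5 (in_shuffle): [3 0 2 1 5 4]
Card 2 is at position 2.

Answer: 2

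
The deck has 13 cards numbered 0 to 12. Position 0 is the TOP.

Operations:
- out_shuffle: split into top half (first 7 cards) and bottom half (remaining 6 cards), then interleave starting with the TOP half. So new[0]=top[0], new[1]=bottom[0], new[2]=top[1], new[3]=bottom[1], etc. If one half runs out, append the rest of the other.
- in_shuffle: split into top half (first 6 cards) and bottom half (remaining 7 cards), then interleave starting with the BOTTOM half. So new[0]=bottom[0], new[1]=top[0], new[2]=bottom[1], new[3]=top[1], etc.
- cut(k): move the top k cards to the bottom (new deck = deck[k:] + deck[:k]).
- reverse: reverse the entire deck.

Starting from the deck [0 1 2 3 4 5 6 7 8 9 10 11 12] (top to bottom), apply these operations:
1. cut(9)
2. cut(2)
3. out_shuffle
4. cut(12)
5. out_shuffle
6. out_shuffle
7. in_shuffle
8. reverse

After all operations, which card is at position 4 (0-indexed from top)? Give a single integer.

After op 1 (cut(9)): [9 10 11 12 0 1 2 3 4 5 6 7 8]
After op 2 (cut(2)): [11 12 0 1 2 3 4 5 6 7 8 9 10]
After op 3 (out_shuffle): [11 5 12 6 0 7 1 8 2 9 3 10 4]
After op 4 (cut(12)): [4 11 5 12 6 0 7 1 8 2 9 3 10]
After op 5 (out_shuffle): [4 1 11 8 5 2 12 9 6 3 0 10 7]
After op 6 (out_shuffle): [4 9 1 6 11 3 8 0 5 10 2 7 12]
After op 7 (in_shuffle): [8 4 0 9 5 1 10 6 2 11 7 3 12]
After op 8 (reverse): [12 3 7 11 2 6 10 1 5 9 0 4 8]
Position 4: card 2.

Answer: 2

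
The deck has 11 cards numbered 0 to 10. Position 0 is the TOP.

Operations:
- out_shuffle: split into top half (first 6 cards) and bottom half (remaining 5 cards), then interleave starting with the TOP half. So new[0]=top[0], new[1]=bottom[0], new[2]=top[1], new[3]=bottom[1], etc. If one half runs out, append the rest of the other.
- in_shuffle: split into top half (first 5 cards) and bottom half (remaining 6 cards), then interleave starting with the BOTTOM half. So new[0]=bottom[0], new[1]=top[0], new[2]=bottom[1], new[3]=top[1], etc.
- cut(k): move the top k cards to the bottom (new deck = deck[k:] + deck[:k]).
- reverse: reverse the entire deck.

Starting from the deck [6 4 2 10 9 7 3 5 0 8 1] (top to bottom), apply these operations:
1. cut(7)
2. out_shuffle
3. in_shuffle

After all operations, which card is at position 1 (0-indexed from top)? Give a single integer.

After op 1 (cut(7)): [5 0 8 1 6 4 2 10 9 7 3]
After op 2 (out_shuffle): [5 2 0 10 8 9 1 7 6 3 4]
After op 3 (in_shuffle): [9 5 1 2 7 0 6 10 3 8 4]
Position 1: card 5.

Answer: 5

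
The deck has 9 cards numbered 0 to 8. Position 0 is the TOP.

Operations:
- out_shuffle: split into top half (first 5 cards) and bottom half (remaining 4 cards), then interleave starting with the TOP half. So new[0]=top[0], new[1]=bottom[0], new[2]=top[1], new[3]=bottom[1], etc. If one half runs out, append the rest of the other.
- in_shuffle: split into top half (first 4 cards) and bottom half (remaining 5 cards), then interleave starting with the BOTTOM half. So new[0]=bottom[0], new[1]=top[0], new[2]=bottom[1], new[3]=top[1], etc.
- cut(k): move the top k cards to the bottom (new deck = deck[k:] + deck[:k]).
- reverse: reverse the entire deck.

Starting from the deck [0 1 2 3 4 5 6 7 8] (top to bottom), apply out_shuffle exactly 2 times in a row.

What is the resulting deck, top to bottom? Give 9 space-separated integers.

After op 1 (out_shuffle): [0 5 1 6 2 7 3 8 4]
After op 2 (out_shuffle): [0 7 5 3 1 8 6 4 2]

Answer: 0 7 5 3 1 8 6 4 2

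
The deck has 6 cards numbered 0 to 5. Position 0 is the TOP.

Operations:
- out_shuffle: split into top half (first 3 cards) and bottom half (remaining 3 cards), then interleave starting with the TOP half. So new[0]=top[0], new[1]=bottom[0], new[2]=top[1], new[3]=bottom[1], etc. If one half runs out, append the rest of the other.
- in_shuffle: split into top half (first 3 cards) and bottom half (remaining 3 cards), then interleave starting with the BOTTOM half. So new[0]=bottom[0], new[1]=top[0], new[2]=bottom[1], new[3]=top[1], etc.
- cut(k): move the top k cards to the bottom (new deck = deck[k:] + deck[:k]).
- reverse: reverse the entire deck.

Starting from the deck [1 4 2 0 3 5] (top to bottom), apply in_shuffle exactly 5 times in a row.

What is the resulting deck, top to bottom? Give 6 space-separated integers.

After op 1 (in_shuffle): [0 1 3 4 5 2]
After op 2 (in_shuffle): [4 0 5 1 2 3]
After op 3 (in_shuffle): [1 4 2 0 3 5]
After op 4 (in_shuffle): [0 1 3 4 5 2]
After op 5 (in_shuffle): [4 0 5 1 2 3]

Answer: 4 0 5 1 2 3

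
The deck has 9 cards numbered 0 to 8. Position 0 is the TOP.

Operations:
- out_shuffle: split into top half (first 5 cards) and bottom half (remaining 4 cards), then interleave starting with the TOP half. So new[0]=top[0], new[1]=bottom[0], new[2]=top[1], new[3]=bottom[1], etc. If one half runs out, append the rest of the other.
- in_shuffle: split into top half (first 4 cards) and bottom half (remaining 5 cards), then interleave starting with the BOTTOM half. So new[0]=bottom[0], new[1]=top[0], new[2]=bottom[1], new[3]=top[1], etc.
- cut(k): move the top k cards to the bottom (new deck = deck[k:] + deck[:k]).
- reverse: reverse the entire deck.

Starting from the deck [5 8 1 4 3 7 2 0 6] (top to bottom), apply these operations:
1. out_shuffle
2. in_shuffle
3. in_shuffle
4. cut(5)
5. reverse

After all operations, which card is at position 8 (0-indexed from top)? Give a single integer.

Answer: 0

Derivation:
After op 1 (out_shuffle): [5 7 8 2 1 0 4 6 3]
After op 2 (in_shuffle): [1 5 0 7 4 8 6 2 3]
After op 3 (in_shuffle): [4 1 8 5 6 0 2 7 3]
After op 4 (cut(5)): [0 2 7 3 4 1 8 5 6]
After op 5 (reverse): [6 5 8 1 4 3 7 2 0]
Position 8: card 0.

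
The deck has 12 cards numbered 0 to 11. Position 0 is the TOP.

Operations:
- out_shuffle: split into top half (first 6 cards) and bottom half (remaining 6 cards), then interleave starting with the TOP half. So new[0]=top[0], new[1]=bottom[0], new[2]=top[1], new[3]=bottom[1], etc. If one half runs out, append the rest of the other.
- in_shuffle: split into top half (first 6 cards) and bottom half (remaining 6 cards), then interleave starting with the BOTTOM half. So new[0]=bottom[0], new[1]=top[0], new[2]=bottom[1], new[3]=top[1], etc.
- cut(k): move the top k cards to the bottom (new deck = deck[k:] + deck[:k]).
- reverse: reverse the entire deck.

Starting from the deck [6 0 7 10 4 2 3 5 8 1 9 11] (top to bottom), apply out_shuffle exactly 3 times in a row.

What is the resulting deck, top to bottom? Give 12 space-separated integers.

Answer: 6 5 10 9 3 7 1 2 0 8 4 11

Derivation:
After op 1 (out_shuffle): [6 3 0 5 7 8 10 1 4 9 2 11]
After op 2 (out_shuffle): [6 10 3 1 0 4 5 9 7 2 8 11]
After op 3 (out_shuffle): [6 5 10 9 3 7 1 2 0 8 4 11]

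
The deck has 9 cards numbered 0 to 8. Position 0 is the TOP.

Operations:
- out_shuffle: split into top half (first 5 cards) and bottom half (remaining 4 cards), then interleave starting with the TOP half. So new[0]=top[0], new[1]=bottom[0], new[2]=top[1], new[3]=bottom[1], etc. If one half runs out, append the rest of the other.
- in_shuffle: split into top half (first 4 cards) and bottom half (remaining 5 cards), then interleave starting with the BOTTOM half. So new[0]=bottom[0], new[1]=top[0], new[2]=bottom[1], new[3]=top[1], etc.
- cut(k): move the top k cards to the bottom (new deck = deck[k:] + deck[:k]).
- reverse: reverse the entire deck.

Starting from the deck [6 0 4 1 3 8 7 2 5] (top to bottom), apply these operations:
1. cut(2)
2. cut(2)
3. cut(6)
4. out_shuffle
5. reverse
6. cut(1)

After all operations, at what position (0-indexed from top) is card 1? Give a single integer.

After op 1 (cut(2)): [4 1 3 8 7 2 5 6 0]
After op 2 (cut(2)): [3 8 7 2 5 6 0 4 1]
After op 3 (cut(6)): [0 4 1 3 8 7 2 5 6]
After op 4 (out_shuffle): [0 7 4 2 1 5 3 6 8]
After op 5 (reverse): [8 6 3 5 1 2 4 7 0]
After op 6 (cut(1)): [6 3 5 1 2 4 7 0 8]
Card 1 is at position 3.

Answer: 3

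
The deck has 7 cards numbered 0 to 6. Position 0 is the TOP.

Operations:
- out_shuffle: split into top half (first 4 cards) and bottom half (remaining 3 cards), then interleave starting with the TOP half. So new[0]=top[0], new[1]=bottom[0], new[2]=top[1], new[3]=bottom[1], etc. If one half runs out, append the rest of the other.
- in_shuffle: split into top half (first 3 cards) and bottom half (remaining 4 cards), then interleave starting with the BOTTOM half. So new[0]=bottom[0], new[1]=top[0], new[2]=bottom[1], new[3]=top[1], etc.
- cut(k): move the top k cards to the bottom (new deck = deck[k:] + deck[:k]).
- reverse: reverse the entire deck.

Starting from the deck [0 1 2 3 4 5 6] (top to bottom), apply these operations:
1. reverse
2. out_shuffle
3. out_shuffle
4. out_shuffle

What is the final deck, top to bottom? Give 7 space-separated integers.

After op 1 (reverse): [6 5 4 3 2 1 0]
After op 2 (out_shuffle): [6 2 5 1 4 0 3]
After op 3 (out_shuffle): [6 4 2 0 5 3 1]
After op 4 (out_shuffle): [6 5 4 3 2 1 0]

Answer: 6 5 4 3 2 1 0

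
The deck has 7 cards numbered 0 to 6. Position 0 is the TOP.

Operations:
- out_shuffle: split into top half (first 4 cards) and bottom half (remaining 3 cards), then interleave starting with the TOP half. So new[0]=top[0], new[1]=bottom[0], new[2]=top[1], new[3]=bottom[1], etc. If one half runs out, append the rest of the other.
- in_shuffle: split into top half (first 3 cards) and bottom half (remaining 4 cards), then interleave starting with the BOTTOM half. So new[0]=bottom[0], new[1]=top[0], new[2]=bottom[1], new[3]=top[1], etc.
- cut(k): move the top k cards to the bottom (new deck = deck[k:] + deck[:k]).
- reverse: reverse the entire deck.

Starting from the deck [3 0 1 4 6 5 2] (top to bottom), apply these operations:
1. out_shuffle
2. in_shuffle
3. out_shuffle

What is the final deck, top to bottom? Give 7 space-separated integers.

Answer: 5 2 3 0 1 4 6

Derivation:
After op 1 (out_shuffle): [3 6 0 5 1 2 4]
After op 2 (in_shuffle): [5 3 1 6 2 0 4]
After op 3 (out_shuffle): [5 2 3 0 1 4 6]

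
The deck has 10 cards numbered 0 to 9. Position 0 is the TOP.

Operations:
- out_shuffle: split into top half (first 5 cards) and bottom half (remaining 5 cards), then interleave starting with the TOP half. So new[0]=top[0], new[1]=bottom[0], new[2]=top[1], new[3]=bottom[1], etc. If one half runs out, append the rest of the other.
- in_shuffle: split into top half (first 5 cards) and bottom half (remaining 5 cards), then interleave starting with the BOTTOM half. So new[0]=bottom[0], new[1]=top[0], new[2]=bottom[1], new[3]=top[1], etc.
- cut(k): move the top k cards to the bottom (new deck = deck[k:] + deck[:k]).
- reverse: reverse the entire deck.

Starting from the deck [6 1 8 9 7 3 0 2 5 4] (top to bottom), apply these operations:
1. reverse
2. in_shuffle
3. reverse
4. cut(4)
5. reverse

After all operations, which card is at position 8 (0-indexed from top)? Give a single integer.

Answer: 8

Derivation:
After op 1 (reverse): [4 5 2 0 3 7 9 8 1 6]
After op 2 (in_shuffle): [7 4 9 5 8 2 1 0 6 3]
After op 3 (reverse): [3 6 0 1 2 8 5 9 4 7]
After op 4 (cut(4)): [2 8 5 9 4 7 3 6 0 1]
After op 5 (reverse): [1 0 6 3 7 4 9 5 8 2]
Position 8: card 8.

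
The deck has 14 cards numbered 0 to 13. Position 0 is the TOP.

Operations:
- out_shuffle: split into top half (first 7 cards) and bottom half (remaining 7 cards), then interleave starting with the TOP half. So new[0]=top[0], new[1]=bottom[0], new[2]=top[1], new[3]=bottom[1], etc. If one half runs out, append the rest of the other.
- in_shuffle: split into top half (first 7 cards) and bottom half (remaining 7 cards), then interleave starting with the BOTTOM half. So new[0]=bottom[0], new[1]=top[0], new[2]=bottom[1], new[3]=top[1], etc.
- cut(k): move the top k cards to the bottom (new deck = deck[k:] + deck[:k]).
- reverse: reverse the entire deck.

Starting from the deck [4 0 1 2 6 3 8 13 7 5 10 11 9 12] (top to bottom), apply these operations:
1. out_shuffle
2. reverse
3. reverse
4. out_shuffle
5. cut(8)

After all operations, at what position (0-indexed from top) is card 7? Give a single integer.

After op 1 (out_shuffle): [4 13 0 7 1 5 2 10 6 11 3 9 8 12]
After op 2 (reverse): [12 8 9 3 11 6 10 2 5 1 7 0 13 4]
After op 3 (reverse): [4 13 0 7 1 5 2 10 6 11 3 9 8 12]
After op 4 (out_shuffle): [4 10 13 6 0 11 7 3 1 9 5 8 2 12]
After op 5 (cut(8)): [1 9 5 8 2 12 4 10 13 6 0 11 7 3]
Card 7 is at position 12.

Answer: 12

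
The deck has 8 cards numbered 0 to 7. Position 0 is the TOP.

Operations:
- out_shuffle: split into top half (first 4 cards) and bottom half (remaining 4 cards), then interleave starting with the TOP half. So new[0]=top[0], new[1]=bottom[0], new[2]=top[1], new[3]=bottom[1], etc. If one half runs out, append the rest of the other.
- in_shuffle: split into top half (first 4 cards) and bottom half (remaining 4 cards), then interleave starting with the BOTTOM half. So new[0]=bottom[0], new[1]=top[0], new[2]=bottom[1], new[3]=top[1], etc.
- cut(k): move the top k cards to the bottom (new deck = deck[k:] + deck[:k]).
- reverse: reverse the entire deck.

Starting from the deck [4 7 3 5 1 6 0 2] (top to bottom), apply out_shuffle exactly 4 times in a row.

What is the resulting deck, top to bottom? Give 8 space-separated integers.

Answer: 4 1 7 6 3 0 5 2

Derivation:
After op 1 (out_shuffle): [4 1 7 6 3 0 5 2]
After op 2 (out_shuffle): [4 3 1 0 7 5 6 2]
After op 3 (out_shuffle): [4 7 3 5 1 6 0 2]
After op 4 (out_shuffle): [4 1 7 6 3 0 5 2]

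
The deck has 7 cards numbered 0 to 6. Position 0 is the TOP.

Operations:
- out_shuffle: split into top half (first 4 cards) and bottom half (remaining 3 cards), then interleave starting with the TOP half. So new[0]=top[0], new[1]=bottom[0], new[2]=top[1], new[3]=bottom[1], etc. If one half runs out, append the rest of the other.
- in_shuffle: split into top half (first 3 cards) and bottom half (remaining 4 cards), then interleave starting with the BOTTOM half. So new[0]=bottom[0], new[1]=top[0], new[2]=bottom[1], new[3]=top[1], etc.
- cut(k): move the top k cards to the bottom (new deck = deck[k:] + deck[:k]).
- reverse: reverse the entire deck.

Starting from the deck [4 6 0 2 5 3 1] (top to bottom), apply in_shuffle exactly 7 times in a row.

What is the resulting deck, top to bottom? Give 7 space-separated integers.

Answer: 2 4 5 6 3 0 1

Derivation:
After op 1 (in_shuffle): [2 4 5 6 3 0 1]
After op 2 (in_shuffle): [6 2 3 4 0 5 1]
After op 3 (in_shuffle): [4 6 0 2 5 3 1]
After op 4 (in_shuffle): [2 4 5 6 3 0 1]
After op 5 (in_shuffle): [6 2 3 4 0 5 1]
After op 6 (in_shuffle): [4 6 0 2 5 3 1]
After op 7 (in_shuffle): [2 4 5 6 3 0 1]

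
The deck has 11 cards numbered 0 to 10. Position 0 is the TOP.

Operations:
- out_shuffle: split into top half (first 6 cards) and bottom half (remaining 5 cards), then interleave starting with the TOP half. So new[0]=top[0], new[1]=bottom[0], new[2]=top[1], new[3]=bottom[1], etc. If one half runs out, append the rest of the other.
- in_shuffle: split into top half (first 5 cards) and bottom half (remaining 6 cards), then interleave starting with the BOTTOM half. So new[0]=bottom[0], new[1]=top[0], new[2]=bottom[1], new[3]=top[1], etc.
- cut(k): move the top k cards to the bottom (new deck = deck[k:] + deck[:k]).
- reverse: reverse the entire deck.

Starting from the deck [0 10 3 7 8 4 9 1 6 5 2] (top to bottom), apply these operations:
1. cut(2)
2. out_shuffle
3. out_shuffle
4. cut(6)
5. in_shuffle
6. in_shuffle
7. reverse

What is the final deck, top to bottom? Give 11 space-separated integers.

Answer: 9 6 2 10 7 4 1 5 0 3 8

Derivation:
After op 1 (cut(2)): [3 7 8 4 9 1 6 5 2 0 10]
After op 2 (out_shuffle): [3 6 7 5 8 2 4 0 9 10 1]
After op 3 (out_shuffle): [3 4 6 0 7 9 5 10 8 1 2]
After op 4 (cut(6)): [5 10 8 1 2 3 4 6 0 7 9]
After op 5 (in_shuffle): [3 5 4 10 6 8 0 1 7 2 9]
After op 6 (in_shuffle): [8 3 0 5 1 4 7 10 2 6 9]
After op 7 (reverse): [9 6 2 10 7 4 1 5 0 3 8]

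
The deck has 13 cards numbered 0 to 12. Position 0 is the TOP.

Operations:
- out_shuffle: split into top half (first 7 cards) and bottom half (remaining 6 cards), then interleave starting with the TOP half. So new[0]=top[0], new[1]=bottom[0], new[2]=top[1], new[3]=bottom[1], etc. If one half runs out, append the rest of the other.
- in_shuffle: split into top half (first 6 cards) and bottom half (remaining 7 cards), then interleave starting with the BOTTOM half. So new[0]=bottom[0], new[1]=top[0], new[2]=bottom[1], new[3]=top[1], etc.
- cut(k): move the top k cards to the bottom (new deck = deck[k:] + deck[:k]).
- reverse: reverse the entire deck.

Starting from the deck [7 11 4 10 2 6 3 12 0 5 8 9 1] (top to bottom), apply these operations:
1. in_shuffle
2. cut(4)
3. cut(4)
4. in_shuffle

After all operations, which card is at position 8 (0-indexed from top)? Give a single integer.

Answer: 4

Derivation:
After op 1 (in_shuffle): [3 7 12 11 0 4 5 10 8 2 9 6 1]
After op 2 (cut(4)): [0 4 5 10 8 2 9 6 1 3 7 12 11]
After op 3 (cut(4)): [8 2 9 6 1 3 7 12 11 0 4 5 10]
After op 4 (in_shuffle): [7 8 12 2 11 9 0 6 4 1 5 3 10]
Position 8: card 4.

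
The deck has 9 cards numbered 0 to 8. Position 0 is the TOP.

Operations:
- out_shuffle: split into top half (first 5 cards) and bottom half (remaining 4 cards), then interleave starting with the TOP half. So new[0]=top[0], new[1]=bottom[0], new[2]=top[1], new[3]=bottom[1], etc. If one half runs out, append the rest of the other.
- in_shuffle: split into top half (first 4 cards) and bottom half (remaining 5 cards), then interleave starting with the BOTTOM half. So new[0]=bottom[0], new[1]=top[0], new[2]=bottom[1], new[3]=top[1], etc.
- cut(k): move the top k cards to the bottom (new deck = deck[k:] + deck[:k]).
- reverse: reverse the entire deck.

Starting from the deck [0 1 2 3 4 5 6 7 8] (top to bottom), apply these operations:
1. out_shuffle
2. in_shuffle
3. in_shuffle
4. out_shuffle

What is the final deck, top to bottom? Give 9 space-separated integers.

After op 1 (out_shuffle): [0 5 1 6 2 7 3 8 4]
After op 2 (in_shuffle): [2 0 7 5 3 1 8 6 4]
After op 3 (in_shuffle): [3 2 1 0 8 7 6 5 4]
After op 4 (out_shuffle): [3 7 2 6 1 5 0 4 8]

Answer: 3 7 2 6 1 5 0 4 8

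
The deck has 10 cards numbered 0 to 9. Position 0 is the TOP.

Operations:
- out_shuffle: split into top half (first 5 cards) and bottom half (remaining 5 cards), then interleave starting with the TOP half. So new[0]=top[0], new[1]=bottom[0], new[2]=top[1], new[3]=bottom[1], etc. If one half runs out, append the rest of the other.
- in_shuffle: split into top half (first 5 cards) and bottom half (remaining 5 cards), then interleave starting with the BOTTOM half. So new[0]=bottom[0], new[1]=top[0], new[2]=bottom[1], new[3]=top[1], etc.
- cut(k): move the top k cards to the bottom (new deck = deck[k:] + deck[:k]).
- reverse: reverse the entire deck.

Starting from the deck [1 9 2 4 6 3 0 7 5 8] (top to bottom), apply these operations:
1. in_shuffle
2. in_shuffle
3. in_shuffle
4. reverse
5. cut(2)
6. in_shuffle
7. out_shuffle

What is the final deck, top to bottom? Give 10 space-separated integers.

After op 1 (in_shuffle): [3 1 0 9 7 2 5 4 8 6]
After op 2 (in_shuffle): [2 3 5 1 4 0 8 9 6 7]
After op 3 (in_shuffle): [0 2 8 3 9 5 6 1 7 4]
After op 4 (reverse): [4 7 1 6 5 9 3 8 2 0]
After op 5 (cut(2)): [1 6 5 9 3 8 2 0 4 7]
After op 6 (in_shuffle): [8 1 2 6 0 5 4 9 7 3]
After op 7 (out_shuffle): [8 5 1 4 2 9 6 7 0 3]

Answer: 8 5 1 4 2 9 6 7 0 3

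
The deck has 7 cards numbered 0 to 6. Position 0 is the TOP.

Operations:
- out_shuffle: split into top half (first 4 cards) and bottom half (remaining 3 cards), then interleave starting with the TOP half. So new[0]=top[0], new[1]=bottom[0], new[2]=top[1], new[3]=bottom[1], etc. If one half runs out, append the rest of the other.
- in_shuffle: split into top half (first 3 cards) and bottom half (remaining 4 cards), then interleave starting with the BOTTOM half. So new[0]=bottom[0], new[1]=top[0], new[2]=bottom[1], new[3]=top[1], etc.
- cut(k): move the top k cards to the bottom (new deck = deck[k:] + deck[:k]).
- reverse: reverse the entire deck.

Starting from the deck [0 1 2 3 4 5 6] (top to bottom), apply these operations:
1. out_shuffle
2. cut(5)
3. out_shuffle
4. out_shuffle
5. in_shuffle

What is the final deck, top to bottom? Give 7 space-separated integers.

Answer: 2 6 3 0 4 1 5

Derivation:
After op 1 (out_shuffle): [0 4 1 5 2 6 3]
After op 2 (cut(5)): [6 3 0 4 1 5 2]
After op 3 (out_shuffle): [6 1 3 5 0 2 4]
After op 4 (out_shuffle): [6 0 1 2 3 4 5]
After op 5 (in_shuffle): [2 6 3 0 4 1 5]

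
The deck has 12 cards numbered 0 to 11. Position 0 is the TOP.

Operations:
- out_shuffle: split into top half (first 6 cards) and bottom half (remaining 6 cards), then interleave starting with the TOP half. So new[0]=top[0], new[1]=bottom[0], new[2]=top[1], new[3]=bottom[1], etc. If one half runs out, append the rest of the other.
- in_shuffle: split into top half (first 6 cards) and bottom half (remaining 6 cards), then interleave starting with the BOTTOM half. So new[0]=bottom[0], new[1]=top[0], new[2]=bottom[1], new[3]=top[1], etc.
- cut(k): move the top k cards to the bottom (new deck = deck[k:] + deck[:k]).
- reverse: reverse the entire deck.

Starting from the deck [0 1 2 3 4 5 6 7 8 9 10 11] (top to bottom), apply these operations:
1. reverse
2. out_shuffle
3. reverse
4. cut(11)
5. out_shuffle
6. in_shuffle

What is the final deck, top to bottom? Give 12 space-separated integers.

Answer: 1 11 4 8 7 0 10 3 2 6 5 9

Derivation:
After op 1 (reverse): [11 10 9 8 7 6 5 4 3 2 1 0]
After op 2 (out_shuffle): [11 5 10 4 9 3 8 2 7 1 6 0]
After op 3 (reverse): [0 6 1 7 2 8 3 9 4 10 5 11]
After op 4 (cut(11)): [11 0 6 1 7 2 8 3 9 4 10 5]
After op 5 (out_shuffle): [11 8 0 3 6 9 1 4 7 10 2 5]
After op 6 (in_shuffle): [1 11 4 8 7 0 10 3 2 6 5 9]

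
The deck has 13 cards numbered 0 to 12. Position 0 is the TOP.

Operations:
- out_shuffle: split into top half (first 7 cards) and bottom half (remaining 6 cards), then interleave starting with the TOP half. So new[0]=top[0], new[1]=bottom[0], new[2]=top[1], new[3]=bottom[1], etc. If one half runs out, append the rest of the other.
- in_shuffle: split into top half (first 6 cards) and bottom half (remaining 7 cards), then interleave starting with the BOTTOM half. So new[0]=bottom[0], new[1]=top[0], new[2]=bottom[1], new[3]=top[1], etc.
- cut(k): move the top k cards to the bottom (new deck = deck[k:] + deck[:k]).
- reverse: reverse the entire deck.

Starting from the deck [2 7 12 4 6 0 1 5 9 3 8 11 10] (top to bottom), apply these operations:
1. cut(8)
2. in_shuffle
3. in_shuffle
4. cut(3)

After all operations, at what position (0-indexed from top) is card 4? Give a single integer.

After op 1 (cut(8)): [9 3 8 11 10 2 7 12 4 6 0 1 5]
After op 2 (in_shuffle): [7 9 12 3 4 8 6 11 0 10 1 2 5]
After op 3 (in_shuffle): [6 7 11 9 0 12 10 3 1 4 2 8 5]
After op 4 (cut(3)): [9 0 12 10 3 1 4 2 8 5 6 7 11]
Card 4 is at position 6.

Answer: 6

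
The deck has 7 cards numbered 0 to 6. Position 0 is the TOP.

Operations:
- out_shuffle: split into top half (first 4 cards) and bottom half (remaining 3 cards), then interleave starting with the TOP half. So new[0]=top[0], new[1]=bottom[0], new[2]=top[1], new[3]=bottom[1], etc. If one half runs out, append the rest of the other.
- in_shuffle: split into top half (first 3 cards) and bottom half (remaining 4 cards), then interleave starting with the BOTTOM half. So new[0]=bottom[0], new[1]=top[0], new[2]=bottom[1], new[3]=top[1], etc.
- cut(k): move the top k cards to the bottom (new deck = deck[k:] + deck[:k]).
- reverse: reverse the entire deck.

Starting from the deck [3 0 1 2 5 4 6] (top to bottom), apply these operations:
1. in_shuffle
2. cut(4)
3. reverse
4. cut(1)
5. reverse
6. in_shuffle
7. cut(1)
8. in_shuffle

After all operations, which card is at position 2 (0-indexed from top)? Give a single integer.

After op 1 (in_shuffle): [2 3 5 0 4 1 6]
After op 2 (cut(4)): [4 1 6 2 3 5 0]
After op 3 (reverse): [0 5 3 2 6 1 4]
After op 4 (cut(1)): [5 3 2 6 1 4 0]
After op 5 (reverse): [0 4 1 6 2 3 5]
After op 6 (in_shuffle): [6 0 2 4 3 1 5]
After op 7 (cut(1)): [0 2 4 3 1 5 6]
After op 8 (in_shuffle): [3 0 1 2 5 4 6]
Position 2: card 1.

Answer: 1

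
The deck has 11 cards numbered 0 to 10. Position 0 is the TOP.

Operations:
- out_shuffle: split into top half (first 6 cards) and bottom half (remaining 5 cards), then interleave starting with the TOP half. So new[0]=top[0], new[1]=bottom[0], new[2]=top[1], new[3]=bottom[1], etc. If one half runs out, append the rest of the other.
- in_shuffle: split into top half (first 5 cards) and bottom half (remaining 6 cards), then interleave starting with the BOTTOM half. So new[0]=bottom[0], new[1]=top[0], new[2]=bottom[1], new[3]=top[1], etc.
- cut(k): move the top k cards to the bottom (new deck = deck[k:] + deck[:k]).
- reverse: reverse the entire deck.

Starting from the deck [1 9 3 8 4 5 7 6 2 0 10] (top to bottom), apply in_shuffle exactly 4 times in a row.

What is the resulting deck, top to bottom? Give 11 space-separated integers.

After op 1 (in_shuffle): [5 1 7 9 6 3 2 8 0 4 10]
After op 2 (in_shuffle): [3 5 2 1 8 7 0 9 4 6 10]
After op 3 (in_shuffle): [7 3 0 5 9 2 4 1 6 8 10]
After op 4 (in_shuffle): [2 7 4 3 1 0 6 5 8 9 10]

Answer: 2 7 4 3 1 0 6 5 8 9 10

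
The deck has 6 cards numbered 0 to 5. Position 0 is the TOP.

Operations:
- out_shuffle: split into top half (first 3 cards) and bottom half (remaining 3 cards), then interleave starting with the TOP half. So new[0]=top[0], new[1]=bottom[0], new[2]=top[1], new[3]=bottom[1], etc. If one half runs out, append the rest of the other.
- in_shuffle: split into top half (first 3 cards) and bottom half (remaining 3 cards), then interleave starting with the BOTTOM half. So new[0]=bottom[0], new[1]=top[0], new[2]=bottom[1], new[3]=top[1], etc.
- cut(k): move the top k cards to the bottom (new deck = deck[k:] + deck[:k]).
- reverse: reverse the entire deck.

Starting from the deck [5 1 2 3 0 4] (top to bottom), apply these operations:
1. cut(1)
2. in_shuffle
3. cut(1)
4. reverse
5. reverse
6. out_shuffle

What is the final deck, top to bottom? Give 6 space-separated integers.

Answer: 1 5 4 3 2 0

Derivation:
After op 1 (cut(1)): [1 2 3 0 4 5]
After op 2 (in_shuffle): [0 1 4 2 5 3]
After op 3 (cut(1)): [1 4 2 5 3 0]
After op 4 (reverse): [0 3 5 2 4 1]
After op 5 (reverse): [1 4 2 5 3 0]
After op 6 (out_shuffle): [1 5 4 3 2 0]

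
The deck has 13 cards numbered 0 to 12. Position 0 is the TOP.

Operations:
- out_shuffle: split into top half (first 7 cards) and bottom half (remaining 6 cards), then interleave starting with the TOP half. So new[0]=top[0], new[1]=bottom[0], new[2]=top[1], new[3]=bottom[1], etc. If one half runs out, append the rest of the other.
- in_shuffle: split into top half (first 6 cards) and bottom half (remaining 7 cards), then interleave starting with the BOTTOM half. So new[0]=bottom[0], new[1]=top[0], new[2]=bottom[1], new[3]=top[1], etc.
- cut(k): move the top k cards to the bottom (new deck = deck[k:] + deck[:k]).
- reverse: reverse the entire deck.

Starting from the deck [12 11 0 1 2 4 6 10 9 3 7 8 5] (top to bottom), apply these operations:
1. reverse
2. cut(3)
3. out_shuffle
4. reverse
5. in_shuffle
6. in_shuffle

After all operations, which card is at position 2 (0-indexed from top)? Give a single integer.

Answer: 8

Derivation:
After op 1 (reverse): [5 8 7 3 9 10 6 4 2 1 0 11 12]
After op 2 (cut(3)): [3 9 10 6 4 2 1 0 11 12 5 8 7]
After op 3 (out_shuffle): [3 0 9 11 10 12 6 5 4 8 2 7 1]
After op 4 (reverse): [1 7 2 8 4 5 6 12 10 11 9 0 3]
After op 5 (in_shuffle): [6 1 12 7 10 2 11 8 9 4 0 5 3]
After op 6 (in_shuffle): [11 6 8 1 9 12 4 7 0 10 5 2 3]
Position 2: card 8.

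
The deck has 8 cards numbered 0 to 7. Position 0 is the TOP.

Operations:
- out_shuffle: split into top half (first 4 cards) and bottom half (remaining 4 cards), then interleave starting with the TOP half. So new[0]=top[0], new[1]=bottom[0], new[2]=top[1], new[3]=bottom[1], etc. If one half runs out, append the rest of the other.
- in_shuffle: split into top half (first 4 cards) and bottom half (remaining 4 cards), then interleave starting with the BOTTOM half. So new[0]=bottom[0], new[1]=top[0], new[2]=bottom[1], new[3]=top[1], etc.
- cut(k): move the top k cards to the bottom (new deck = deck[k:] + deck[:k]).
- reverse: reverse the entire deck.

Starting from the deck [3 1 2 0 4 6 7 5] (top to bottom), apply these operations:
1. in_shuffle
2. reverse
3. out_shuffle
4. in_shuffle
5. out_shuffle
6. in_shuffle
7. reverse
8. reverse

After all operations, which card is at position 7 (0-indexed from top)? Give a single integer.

Answer: 5

Derivation:
After op 1 (in_shuffle): [4 3 6 1 7 2 5 0]
After op 2 (reverse): [0 5 2 7 1 6 3 4]
After op 3 (out_shuffle): [0 1 5 6 2 3 7 4]
After op 4 (in_shuffle): [2 0 3 1 7 5 4 6]
After op 5 (out_shuffle): [2 7 0 5 3 4 1 6]
After op 6 (in_shuffle): [3 2 4 7 1 0 6 5]
After op 7 (reverse): [5 6 0 1 7 4 2 3]
After op 8 (reverse): [3 2 4 7 1 0 6 5]
Position 7: card 5.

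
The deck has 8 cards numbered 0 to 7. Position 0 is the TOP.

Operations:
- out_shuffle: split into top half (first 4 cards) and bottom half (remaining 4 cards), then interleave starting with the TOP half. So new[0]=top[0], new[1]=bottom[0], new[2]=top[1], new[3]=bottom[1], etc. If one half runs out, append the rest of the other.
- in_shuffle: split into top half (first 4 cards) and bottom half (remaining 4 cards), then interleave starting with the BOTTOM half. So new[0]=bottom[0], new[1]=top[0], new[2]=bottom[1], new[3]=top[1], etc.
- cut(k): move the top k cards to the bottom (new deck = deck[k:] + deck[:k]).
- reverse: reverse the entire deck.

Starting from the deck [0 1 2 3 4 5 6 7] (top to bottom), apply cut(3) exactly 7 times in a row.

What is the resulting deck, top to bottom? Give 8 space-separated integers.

After op 1 (cut(3)): [3 4 5 6 7 0 1 2]
After op 2 (cut(3)): [6 7 0 1 2 3 4 5]
After op 3 (cut(3)): [1 2 3 4 5 6 7 0]
After op 4 (cut(3)): [4 5 6 7 0 1 2 3]
After op 5 (cut(3)): [7 0 1 2 3 4 5 6]
After op 6 (cut(3)): [2 3 4 5 6 7 0 1]
After op 7 (cut(3)): [5 6 7 0 1 2 3 4]

Answer: 5 6 7 0 1 2 3 4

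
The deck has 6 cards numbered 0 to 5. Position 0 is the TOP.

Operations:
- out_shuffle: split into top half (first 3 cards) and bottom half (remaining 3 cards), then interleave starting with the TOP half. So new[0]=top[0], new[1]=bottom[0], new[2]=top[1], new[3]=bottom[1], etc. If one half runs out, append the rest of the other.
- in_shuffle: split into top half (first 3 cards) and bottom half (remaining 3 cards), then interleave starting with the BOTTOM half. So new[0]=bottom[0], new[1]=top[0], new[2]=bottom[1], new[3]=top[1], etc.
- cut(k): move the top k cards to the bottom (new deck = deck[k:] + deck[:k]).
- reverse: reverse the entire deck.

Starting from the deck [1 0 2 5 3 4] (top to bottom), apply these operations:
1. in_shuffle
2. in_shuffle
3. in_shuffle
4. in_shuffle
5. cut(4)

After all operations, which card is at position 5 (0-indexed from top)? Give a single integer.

After op 1 (in_shuffle): [5 1 3 0 4 2]
After op 2 (in_shuffle): [0 5 4 1 2 3]
After op 3 (in_shuffle): [1 0 2 5 3 4]
After op 4 (in_shuffle): [5 1 3 0 4 2]
After op 5 (cut(4)): [4 2 5 1 3 0]
Position 5: card 0.

Answer: 0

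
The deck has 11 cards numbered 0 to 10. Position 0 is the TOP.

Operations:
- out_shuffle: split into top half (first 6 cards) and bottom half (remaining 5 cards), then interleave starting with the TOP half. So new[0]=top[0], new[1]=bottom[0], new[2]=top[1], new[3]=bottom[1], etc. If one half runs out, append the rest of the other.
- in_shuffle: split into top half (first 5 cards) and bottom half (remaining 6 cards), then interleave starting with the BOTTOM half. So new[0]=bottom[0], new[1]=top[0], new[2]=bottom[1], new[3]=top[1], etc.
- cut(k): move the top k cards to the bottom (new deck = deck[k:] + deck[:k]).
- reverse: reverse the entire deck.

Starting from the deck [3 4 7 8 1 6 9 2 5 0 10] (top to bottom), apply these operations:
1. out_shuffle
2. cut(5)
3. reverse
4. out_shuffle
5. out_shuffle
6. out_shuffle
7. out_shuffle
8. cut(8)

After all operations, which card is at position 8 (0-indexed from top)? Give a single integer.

After op 1 (out_shuffle): [3 9 4 2 7 5 8 0 1 10 6]
After op 2 (cut(5)): [5 8 0 1 10 6 3 9 4 2 7]
After op 3 (reverse): [7 2 4 9 3 6 10 1 0 8 5]
After op 4 (out_shuffle): [7 10 2 1 4 0 9 8 3 5 6]
After op 5 (out_shuffle): [7 9 10 8 2 3 1 5 4 6 0]
After op 6 (out_shuffle): [7 1 9 5 10 4 8 6 2 0 3]
After op 7 (out_shuffle): [7 8 1 6 9 2 5 0 10 3 4]
After op 8 (cut(8)): [10 3 4 7 8 1 6 9 2 5 0]
Position 8: card 2.

Answer: 2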